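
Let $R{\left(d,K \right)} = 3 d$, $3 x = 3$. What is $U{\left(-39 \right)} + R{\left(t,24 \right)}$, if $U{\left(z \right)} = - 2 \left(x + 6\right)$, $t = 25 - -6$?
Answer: $79$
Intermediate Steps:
$x = 1$ ($x = \frac{1}{3} \cdot 3 = 1$)
$t = 31$ ($t = 25 + 6 = 31$)
$U{\left(z \right)} = -14$ ($U{\left(z \right)} = - 2 \left(1 + 6\right) = \left(-2\right) 7 = -14$)
$U{\left(-39 \right)} + R{\left(t,24 \right)} = -14 + 3 \cdot 31 = -14 + 93 = 79$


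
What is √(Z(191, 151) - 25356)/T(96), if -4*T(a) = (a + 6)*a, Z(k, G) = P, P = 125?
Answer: -I*√25231/2448 ≈ -0.064887*I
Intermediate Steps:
Z(k, G) = 125
T(a) = -a*(6 + a)/4 (T(a) = -(a + 6)*a/4 = -(6 + a)*a/4 = -a*(6 + a)/4)
√(Z(191, 151) - 25356)/T(96) = √(125 - 25356)/((-¼*96*(6 + 96))) = √(-25231)/((-¼*96*102)) = (I*√25231)/(-2448) = (I*√25231)*(-1/2448) = -I*√25231/2448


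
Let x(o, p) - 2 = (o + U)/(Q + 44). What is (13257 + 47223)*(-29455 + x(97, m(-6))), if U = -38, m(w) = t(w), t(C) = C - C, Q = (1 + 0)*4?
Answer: -1781243100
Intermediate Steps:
Q = 4 (Q = 1*4 = 4)
t(C) = 0
m(w) = 0
x(o, p) = 29/24 + o/48 (x(o, p) = 2 + (o - 38)/(4 + 44) = 2 + (-38 + o)/48 = 2 + (-38 + o)*(1/48) = 2 + (-19/24 + o/48) = 29/24 + o/48)
(13257 + 47223)*(-29455 + x(97, m(-6))) = (13257 + 47223)*(-29455 + (29/24 + (1/48)*97)) = 60480*(-29455 + (29/24 + 97/48)) = 60480*(-29455 + 155/48) = 60480*(-1413685/48) = -1781243100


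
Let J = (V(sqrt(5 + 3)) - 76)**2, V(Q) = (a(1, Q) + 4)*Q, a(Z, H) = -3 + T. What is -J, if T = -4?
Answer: -5848 - 912*sqrt(2) ≈ -7137.8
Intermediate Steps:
a(Z, H) = -7 (a(Z, H) = -3 - 4 = -7)
V(Q) = -3*Q (V(Q) = (-7 + 4)*Q = -3*Q)
J = (-76 - 6*sqrt(2))**2 (J = (-3*sqrt(5 + 3) - 76)**2 = (-6*sqrt(2) - 76)**2 = (-76 - 6*sqrt(2))**2 ≈ 7137.8)
-J = -(5848 + 912*sqrt(2)) = -5848 - 912*sqrt(2)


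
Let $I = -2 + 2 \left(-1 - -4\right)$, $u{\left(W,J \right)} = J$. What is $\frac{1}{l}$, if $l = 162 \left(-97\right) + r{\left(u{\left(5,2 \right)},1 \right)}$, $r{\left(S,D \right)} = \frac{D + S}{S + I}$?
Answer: $- \frac{2}{31427} \approx -6.364 \cdot 10^{-5}$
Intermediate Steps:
$I = 4$ ($I = -2 + 2 \left(-1 + 4\right) = -2 + 2 \cdot 3 = -2 + 6 = 4$)
$r{\left(S,D \right)} = \frac{D + S}{4 + S}$ ($r{\left(S,D \right)} = \frac{D + S}{S + 4} = \frac{D + S}{4 + S}$)
$l = - \frac{31427}{2}$ ($l = 162 \left(-97\right) + \frac{1 + 2}{4 + 2} = -15714 + \frac{1}{6} \cdot 3 = -15714 + \frac{1}{2} = - \frac{31427}{2} \approx -15714.0$)
$\frac{1}{l} = \frac{1}{- \frac{31427}{2}} = - \frac{2}{31427}$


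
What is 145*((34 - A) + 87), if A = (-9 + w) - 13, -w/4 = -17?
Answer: 10875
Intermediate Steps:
w = 68 (w = -4*(-17) = 68)
A = 46 (A = (-9 + 68) - 13 = 59 - 13 = 46)
145*((34 - A) + 87) = 145*((34 - 1*46) + 87) = 145*((34 - 46) + 87) = 145*(-12 + 87) = 145*75 = 10875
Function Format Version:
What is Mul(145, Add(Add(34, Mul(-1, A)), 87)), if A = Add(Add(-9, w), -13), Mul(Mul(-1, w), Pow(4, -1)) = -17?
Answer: 10875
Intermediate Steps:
w = 68 (w = Mul(-4, -17) = 68)
A = 46 (A = Add(Add(-9, 68), -13) = Add(59, -13) = 46)
Mul(145, Add(Add(34, Mul(-1, A)), 87)) = Mul(145, Add(Add(34, Mul(-1, 46)), 87)) = Mul(145, Add(Add(34, -46), 87)) = Mul(145, Add(-12, 87)) = Mul(145, 75) = 10875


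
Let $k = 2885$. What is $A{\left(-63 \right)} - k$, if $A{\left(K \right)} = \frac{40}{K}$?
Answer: $- \frac{181795}{63} \approx -2885.6$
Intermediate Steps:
$A{\left(-63 \right)} - k = \frac{40}{-63} - 2885 = 40 \left(- \frac{1}{63}\right) - 2885 = - \frac{40}{63} - 2885 = - \frac{181795}{63}$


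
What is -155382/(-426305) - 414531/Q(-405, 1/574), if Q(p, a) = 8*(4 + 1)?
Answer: -7068416907/682088 ≈ -10363.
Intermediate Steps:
Q(p, a) = 40 (Q(p, a) = 8*5 = 40)
-155382/(-426305) - 414531/Q(-405, 1/574) = -155382/(-426305) - 414531/40 = -155382*(-1/426305) - 414531*1/40 = 155382/426305 - 414531/40 = -7068416907/682088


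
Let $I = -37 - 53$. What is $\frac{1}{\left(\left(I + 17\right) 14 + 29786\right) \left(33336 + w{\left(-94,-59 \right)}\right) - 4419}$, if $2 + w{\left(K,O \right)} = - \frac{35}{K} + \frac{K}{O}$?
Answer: $\frac{59}{56573406369} \approx 1.0429 \cdot 10^{-9}$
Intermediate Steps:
$I = -90$ ($I = -37 - 53 = -90$)
$w{\left(K,O \right)} = -2 - \frac{35}{K} + \frac{K}{O}$ ($w{\left(K,O \right)} = -2 + \left(- \frac{35}{K} + \frac{K}{O}\right) = -2 - \frac{35}{K} + \frac{K}{O}$)
$\frac{1}{\left(\left(I + 17\right) 14 + 29786\right) \left(33336 + w{\left(-94,-59 \right)}\right) - 4419} = \frac{1}{\left(\left(-90 + 17\right) 14 + 29786\right) \left(33336 - \left(2 - \frac{94}{59} - \frac{35}{94}\right)\right) - 4419} = \frac{1}{\left(\left(-73\right) 14 + 29786\right) \left(33336 - \frac{191}{5546}\right) - 4419} = \frac{1}{\left(-1022 + 29786\right) \left(33336 + \left(-2 + \frac{35}{94} + \frac{94}{59}\right)\right) - 4419} = \frac{1}{28764 \left(33336 - \frac{191}{5546}\right) - 4419} = \frac{1}{28764 \cdot \frac{184881265}{5546} - 4419} = \frac{1}{\frac{56573667090}{59} - 4419} = \frac{1}{\frac{56573406369}{59}} = \frac{59}{56573406369}$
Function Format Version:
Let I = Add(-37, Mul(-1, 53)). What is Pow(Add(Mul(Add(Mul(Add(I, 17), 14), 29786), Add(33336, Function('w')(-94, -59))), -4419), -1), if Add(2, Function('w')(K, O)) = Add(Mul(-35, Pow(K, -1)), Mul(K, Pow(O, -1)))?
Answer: Rational(59, 56573406369) ≈ 1.0429e-9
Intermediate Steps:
I = -90 (I = Add(-37, -53) = -90)
Function('w')(K, O) = Add(-2, Mul(-35, Pow(K, -1)), Mul(K, Pow(O, -1))) (Function('w')(K, O) = Add(-2, Add(Mul(-35, Pow(K, -1)), Mul(K, Pow(O, -1)))) = Add(-2, Mul(-35, Pow(K, -1)), Mul(K, Pow(O, -1))))
Pow(Add(Mul(Add(Mul(Add(I, 17), 14), 29786), Add(33336, Function('w')(-94, -59))), -4419), -1) = Pow(Add(Mul(Add(Mul(Add(-90, 17), 14), 29786), Add(33336, Add(-2, Mul(-35, Pow(-94, -1)), Mul(-94, Pow(-59, -1))))), -4419), -1) = Pow(Add(Mul(Add(Mul(-73, 14), 29786), Add(33336, Add(-2, Mul(-35, Rational(-1, 94)), Mul(-94, Rational(-1, 59))))), -4419), -1) = Pow(Add(Mul(Add(-1022, 29786), Add(33336, Add(-2, Rational(35, 94), Rational(94, 59)))), -4419), -1) = Pow(Add(Mul(28764, Add(33336, Rational(-191, 5546))), -4419), -1) = Pow(Add(Mul(28764, Rational(184881265, 5546)), -4419), -1) = Pow(Add(Rational(56573667090, 59), -4419), -1) = Pow(Rational(56573406369, 59), -1) = Rational(59, 56573406369)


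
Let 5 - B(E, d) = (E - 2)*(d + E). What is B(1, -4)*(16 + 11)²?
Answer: 1458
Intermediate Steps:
B(E, d) = 5 - (-2 + E)*(E + d) (B(E, d) = 5 - (E - 2)*(d + E) = 5 - (-2 + E)*(E + d))
B(1, -4)*(16 + 11)² = (5 - 1*1² + 2*1 + 2*(-4) - 1*1*(-4))*(16 + 11)² = (5 - 1*1 + 2 - 8 + 4)*27² = (5 - 1 + 2 - 8 + 4)*729 = 2*729 = 1458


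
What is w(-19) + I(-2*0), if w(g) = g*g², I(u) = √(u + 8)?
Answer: -6859 + 2*√2 ≈ -6856.2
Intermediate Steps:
I(u) = √(8 + u)
w(g) = g³
w(-19) + I(-2*0) = (-19)³ + √(8 - 2*0) = -6859 + √(8 + 0) = -6859 + √8 = -6859 + 2*√2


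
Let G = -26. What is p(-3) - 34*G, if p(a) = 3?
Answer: 887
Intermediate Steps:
p(-3) - 34*G = 3 - 34*(-26) = 3 + 884 = 887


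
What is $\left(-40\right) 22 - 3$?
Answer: $-883$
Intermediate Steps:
$\left(-40\right) 22 - 3 = -880 - 3 = -883$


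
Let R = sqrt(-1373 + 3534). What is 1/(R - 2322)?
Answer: -2322/5389523 - sqrt(2161)/5389523 ≈ -0.00043946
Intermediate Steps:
R = sqrt(2161) ≈ 46.487
1/(R - 2322) = 1/(sqrt(2161) - 2322) = 1/(-2322 + sqrt(2161))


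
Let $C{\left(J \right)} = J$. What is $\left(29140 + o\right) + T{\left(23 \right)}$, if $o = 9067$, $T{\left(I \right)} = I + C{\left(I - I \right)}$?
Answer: $38230$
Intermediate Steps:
$T{\left(I \right)} = I$ ($T{\left(I \right)} = I + \left(I - I\right) = I + 0 = I$)
$\left(29140 + o\right) + T{\left(23 \right)} = \left(29140 + 9067\right) + 23 = 38207 + 23 = 38230$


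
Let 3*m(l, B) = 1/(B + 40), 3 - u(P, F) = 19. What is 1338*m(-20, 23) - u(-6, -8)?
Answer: 1454/63 ≈ 23.079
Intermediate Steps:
u(P, F) = -16 (u(P, F) = 3 - 1*19 = 3 - 19 = -16)
m(l, B) = 1/(3*(40 + B)) (m(l, B) = 1/(3*(B + 40)) = 1/(3*(40 + B)))
1338*m(-20, 23) - u(-6, -8) = 1338*(1/(3*(40 + 23))) - 1*(-16) = 1338*((⅓)/63) + 16 = 1338*((⅓)*(1/63)) + 16 = 1338*(1/189) + 16 = 446/63 + 16 = 1454/63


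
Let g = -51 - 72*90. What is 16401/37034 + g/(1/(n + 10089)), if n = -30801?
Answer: 5009591862849/37034 ≈ 1.3527e+8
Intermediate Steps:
g = -6531 (g = -51 - 6480 = -6531)
16401/37034 + g/(1/(n + 10089)) = 16401/37034 - 6531/(1/(-30801 + 10089)) = 16401*(1/37034) - 6531/(1/(-20712)) = 16401/37034 - 6531/(-1/20712) = 16401/37034 - 6531*(-20712) = 16401/37034 + 135270072 = 5009591862849/37034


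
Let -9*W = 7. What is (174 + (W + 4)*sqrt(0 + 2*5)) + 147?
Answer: 321 + 29*sqrt(10)/9 ≈ 331.19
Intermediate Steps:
W = -7/9 (W = -1/9*7 = -7/9 ≈ -0.77778)
(174 + (W + 4)*sqrt(0 + 2*5)) + 147 = (174 + (-7/9 + 4)*sqrt(0 + 2*5)) + 147 = (174 + 29*sqrt(0 + 10)/9) + 147 = (174 + 29*sqrt(10)/9) + 147 = 321 + 29*sqrt(10)/9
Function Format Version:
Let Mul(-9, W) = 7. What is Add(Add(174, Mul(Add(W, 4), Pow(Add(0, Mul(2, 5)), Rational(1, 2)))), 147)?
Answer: Add(321, Mul(Rational(29, 9), Pow(10, Rational(1, 2)))) ≈ 331.19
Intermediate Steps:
W = Rational(-7, 9) (W = Mul(Rational(-1, 9), 7) = Rational(-7, 9) ≈ -0.77778)
Add(Add(174, Mul(Add(W, 4), Pow(Add(0, Mul(2, 5)), Rational(1, 2)))), 147) = Add(Add(174, Mul(Add(Rational(-7, 9), 4), Pow(Add(0, Mul(2, 5)), Rational(1, 2)))), 147) = Add(Add(174, Mul(Rational(29, 9), Pow(Add(0, 10), Rational(1, 2)))), 147) = Add(Add(174, Mul(Rational(29, 9), Pow(10, Rational(1, 2)))), 147) = Add(321, Mul(Rational(29, 9), Pow(10, Rational(1, 2))))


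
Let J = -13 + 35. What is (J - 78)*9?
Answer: -504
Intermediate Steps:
J = 22
(J - 78)*9 = (22 - 78)*9 = -56*9 = -504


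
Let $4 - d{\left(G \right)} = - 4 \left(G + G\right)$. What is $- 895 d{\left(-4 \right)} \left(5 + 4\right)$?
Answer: $225540$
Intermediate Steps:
$d{\left(G \right)} = 4 + 8 G$ ($d{\left(G \right)} = 4 - - 4 \left(G + G\right) = 4 - - 4 \cdot 2 G = 4 - - 8 G = 4 + 8 G$)
$- 895 d{\left(-4 \right)} \left(5 + 4\right) = - 895 \left(4 + 8 \left(-4\right)\right) \left(5 + 4\right) = - 895 \left(4 - 32\right) 9 = - 895 \left(\left(-28\right) 9\right) = \left(-895\right) \left(-252\right) = 225540$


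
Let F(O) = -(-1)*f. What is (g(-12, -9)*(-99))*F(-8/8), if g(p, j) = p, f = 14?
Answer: 16632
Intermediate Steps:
F(O) = 14 (F(O) = -(-1)*14 = -1*(-14) = 14)
(g(-12, -9)*(-99))*F(-8/8) = -12*(-99)*14 = 1188*14 = 16632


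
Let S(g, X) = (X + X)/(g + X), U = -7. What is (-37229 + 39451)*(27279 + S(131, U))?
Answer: 1879024301/31 ≈ 6.0614e+7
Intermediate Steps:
S(g, X) = 2*X/(X + g) (S(g, X) = (2*X)/(X + g) = 2*X/(X + g))
(-37229 + 39451)*(27279 + S(131, U)) = (-37229 + 39451)*(27279 + 2*(-7)/(-7 + 131)) = 2222*(27279 + 2*(-7)/124) = 2222*(27279 + 2*(-7)*(1/124)) = 2222*(27279 - 7/62) = 2222*(1691291/62) = 1879024301/31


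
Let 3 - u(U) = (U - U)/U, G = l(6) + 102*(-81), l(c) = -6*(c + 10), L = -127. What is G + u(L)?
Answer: -8355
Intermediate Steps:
l(c) = -60 - 6*c (l(c) = -6*(10 + c) = -60 - 6*c)
G = -8358 (G = (-60 - 6*6) + 102*(-81) = (-60 - 36) - 8262 = -96 - 8262 = -8358)
u(U) = 3 (u(U) = 3 - (U - U)/U = 3 - 0/U = 3 - 1*0 = 3 + 0 = 3)
G + u(L) = -8358 + 3 = -8355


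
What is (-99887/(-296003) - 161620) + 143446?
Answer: -91177265/5017 ≈ -18174.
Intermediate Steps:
(-99887/(-296003) - 161620) + 143446 = (-99887*(-1/296003) - 161620) + 143446 = (1693/5017 - 161620) + 143446 = -810845847/5017 + 143446 = -91177265/5017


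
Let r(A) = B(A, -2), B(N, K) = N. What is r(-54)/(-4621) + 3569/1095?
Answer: 16551479/5059995 ≈ 3.2710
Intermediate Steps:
r(A) = A
r(-54)/(-4621) + 3569/1095 = -54/(-4621) + 3569/1095 = -54*(-1/4621) + 3569*(1/1095) = 54/4621 + 3569/1095 = 16551479/5059995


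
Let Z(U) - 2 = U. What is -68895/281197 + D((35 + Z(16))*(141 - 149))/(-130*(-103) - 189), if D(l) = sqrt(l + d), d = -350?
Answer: -68895/281197 + 3*I*sqrt(86)/13201 ≈ -0.24501 + 0.0021075*I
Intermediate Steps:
Z(U) = 2 + U
D(l) = sqrt(-350 + l) (D(l) = sqrt(l - 350) = sqrt(-350 + l))
-68895/281197 + D((35 + Z(16))*(141 - 149))/(-130*(-103) - 189) = -68895/281197 + sqrt(-350 + (35 + (2 + 16))*(141 - 149))/(-130*(-103) - 189) = -68895*1/281197 + sqrt(-350 + (35 + 18)*(-8))/(13390 - 189) = -68895/281197 + sqrt(-350 + 53*(-8))/13201 = -68895/281197 + sqrt(-350 - 424)*(1/13201) = -68895/281197 + sqrt(-774)*(1/13201) = -68895/281197 + (3*I*sqrt(86))*(1/13201) = -68895/281197 + 3*I*sqrt(86)/13201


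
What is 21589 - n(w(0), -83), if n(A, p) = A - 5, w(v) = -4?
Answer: 21598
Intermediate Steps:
n(A, p) = -5 + A
21589 - n(w(0), -83) = 21589 - (-5 - 4) = 21589 - 1*(-9) = 21589 + 9 = 21598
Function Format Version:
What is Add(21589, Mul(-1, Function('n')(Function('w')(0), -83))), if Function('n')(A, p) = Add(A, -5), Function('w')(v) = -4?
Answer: 21598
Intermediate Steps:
Function('n')(A, p) = Add(-5, A)
Add(21589, Mul(-1, Function('n')(Function('w')(0), -83))) = Add(21589, Mul(-1, Add(-5, -4))) = Add(21589, Mul(-1, -9)) = Add(21589, 9) = 21598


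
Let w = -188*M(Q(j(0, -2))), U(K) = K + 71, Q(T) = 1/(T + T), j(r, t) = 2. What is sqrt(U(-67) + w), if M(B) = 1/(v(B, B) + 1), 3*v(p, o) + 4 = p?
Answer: 6*sqrt(21) ≈ 27.495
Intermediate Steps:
v(p, o) = -4/3 + p/3
Q(T) = 1/(2*T)
U(K) = 71 + K
M(B) = 1/(-1/3 + B/3) (M(B) = 1/((-4/3 + B/3) + 1) = 1/(-1/3 + B/3))
w = 752 (w = -564/(-1 + (1/2)/2) = -564/(-1 + (1/2)*(1/2)) = -564/(-1 + 1/4) = -564/(-3/4) = -564*(-4)/3 = -188*(-4) = 752)
sqrt(U(-67) + w) = sqrt((71 - 67) + 752) = sqrt(4 + 752) = sqrt(756) = 6*sqrt(21)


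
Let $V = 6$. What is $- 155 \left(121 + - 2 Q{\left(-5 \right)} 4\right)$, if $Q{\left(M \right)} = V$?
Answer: $-11315$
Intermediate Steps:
$Q{\left(M \right)} = 6$
$- 155 \left(121 + - 2 Q{\left(-5 \right)} 4\right) = - 155 \left(121 + \left(-2\right) 6 \cdot 4\right) = - 155 \left(121 - 48\right) = \left(-155\right) 73 = -11315$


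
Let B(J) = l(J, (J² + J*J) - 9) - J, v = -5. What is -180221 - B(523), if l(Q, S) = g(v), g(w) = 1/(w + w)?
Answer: -1796979/10 ≈ -1.7970e+5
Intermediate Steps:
g(w) = 1/(2*w)
l(Q, S) = -⅒ (l(Q, S) = (½)/(-5) = (½)*(-⅕) = -⅒)
B(J) = -⅒ - J
-180221 - B(523) = -180221 - (-⅒ - 1*523) = -180221 - (-⅒ - 523) = -180221 - 1*(-5231/10) = -180221 + 5231/10 = -1796979/10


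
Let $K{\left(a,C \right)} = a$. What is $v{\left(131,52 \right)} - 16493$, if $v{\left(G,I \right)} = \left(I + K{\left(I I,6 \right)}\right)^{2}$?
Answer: $7579043$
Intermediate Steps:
$v{\left(G,I \right)} = \left(I + I^{2}\right)^{2}$ ($v{\left(G,I \right)} = \left(I + I I\right)^{2} = \left(I + I^{2}\right)^{2}$)
$v{\left(131,52 \right)} - 16493 = 52^{2} \left(1 + 52\right)^{2} - 16493 = 2704 \cdot 53^{2} - 16493 = 2704 \cdot 2809 - 16493 = 7595536 - 16493 = 7579043$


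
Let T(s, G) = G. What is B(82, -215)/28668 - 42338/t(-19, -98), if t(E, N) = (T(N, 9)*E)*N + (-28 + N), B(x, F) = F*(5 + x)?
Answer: -31767653/9933462 ≈ -3.1980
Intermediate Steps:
t(E, N) = -28 + N + 9*E*N (t(E, N) = (9*E)*N + (-28 + N) = 9*E*N + (-28 + N) = -28 + N + 9*E*N)
B(82, -215)/28668 - 42338/t(-19, -98) = -215*(5 + 82)/28668 - 42338/(-28 - 98 + 9*(-19)*(-98)) = -215*87*(1/28668) - 42338/(-28 - 98 + 16758) = -18705*1/28668 - 42338/16632 = -6235/9556 - 42338*1/16632 = -6235/9556 - 21169/8316 = -31767653/9933462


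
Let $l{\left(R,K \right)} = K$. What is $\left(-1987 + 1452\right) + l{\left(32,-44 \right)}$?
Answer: $-579$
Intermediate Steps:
$\left(-1987 + 1452\right) + l{\left(32,-44 \right)} = \left(-1987 + 1452\right) - 44 = -535 - 44 = -579$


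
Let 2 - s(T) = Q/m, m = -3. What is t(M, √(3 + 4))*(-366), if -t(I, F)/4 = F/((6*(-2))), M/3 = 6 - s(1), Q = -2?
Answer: -122*√7 ≈ -322.78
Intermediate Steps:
s(T) = 4/3 (s(T) = 2 - (-2)/(-3) = 2 - (-2)*(-1)/3 = 2 - 1*⅔ = 2 - ⅔ = 4/3)
M = 14 (M = 3*(6 - 1*4/3) = 3*(6 - 4/3) = 3*(14/3) = 14)
t(I, F) = F/3 (t(I, F) = -4*F/(6*(-2)) = -4*F/(-12) = -4*F*(-1)/12 = -(-1)*F/3 = F/3)
t(M, √(3 + 4))*(-366) = (√(3 + 4)/3)*(-366) = (√7/3)*(-366) = -122*√7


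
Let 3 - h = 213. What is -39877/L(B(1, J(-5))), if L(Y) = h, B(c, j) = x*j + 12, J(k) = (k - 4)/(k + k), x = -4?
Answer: 39877/210 ≈ 189.89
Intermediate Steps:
J(k) = (-4 + k)/(2*k) (J(k) = (-4 + k)/((2*k)) = (-4 + k)*(1/(2*k)) = (-4 + k)/(2*k))
h = -210 (h = 3 - 1*213 = 3 - 213 = -210)
B(c, j) = 12 - 4*j (B(c, j) = -4*j + 12 = 12 - 4*j)
L(Y) = -210
-39877/L(B(1, J(-5))) = -39877/(-210) = -39877*(-1/210) = 39877/210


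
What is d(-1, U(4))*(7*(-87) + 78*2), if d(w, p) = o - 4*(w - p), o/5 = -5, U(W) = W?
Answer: 2265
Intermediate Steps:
o = -25 (o = 5*(-5) = -25)
d(w, p) = -25 - 4*w + 4*p (d(w, p) = -25 - 4*(w - p) = -25 + (-4*w + 4*p) = -25 - 4*w + 4*p)
d(-1, U(4))*(7*(-87) + 78*2) = (-25 - 4*(-1) + 4*4)*(7*(-87) + 78*2) = (-25 + 4 + 16)*(-609 + 156) = -5*(-453) = 2265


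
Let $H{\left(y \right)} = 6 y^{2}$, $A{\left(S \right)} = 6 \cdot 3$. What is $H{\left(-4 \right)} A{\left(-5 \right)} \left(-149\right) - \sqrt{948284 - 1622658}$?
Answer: $-257472 - i \sqrt{674374} \approx -2.5747 \cdot 10^{5} - 821.2 i$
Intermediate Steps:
$A{\left(S \right)} = 18$
$H{\left(-4 \right)} A{\left(-5 \right)} \left(-149\right) - \sqrt{948284 - 1622658} = 6 \left(-4\right)^{2} \cdot 18 \left(-149\right) - \sqrt{948284 - 1622658} = 6 \cdot 16 \cdot 18 \left(-149\right) - \sqrt{-674374} = 96 \cdot 18 \left(-149\right) - i \sqrt{674374} = 1728 \left(-149\right) - i \sqrt{674374} = -257472 - i \sqrt{674374}$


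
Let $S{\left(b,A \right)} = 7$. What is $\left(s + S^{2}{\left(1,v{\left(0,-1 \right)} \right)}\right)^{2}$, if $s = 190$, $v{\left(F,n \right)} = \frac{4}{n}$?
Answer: $57121$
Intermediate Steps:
$\left(s + S^{2}{\left(1,v{\left(0,-1 \right)} \right)}\right)^{2} = \left(190 + 7^{2}\right)^{2} = \left(190 + 49\right)^{2} = 239^{2} = 57121$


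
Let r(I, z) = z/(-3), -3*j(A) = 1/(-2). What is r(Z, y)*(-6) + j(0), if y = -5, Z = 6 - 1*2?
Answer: -59/6 ≈ -9.8333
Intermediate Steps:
Z = 4 (Z = 6 - 2 = 4)
j(A) = 1/6 (j(A) = -1/3/(-2) = -1/3*(-1/2) = 1/6)
r(I, z) = -z/3 (r(I, z) = z*(-1/3) = -z/3)
r(Z, y)*(-6) + j(0) = -1/3*(-5)*(-6) + 1/6 = (5/3)*(-6) + 1/6 = -10 + 1/6 = -59/6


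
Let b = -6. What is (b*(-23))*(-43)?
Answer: -5934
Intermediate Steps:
(b*(-23))*(-43) = -6*(-23)*(-43) = 138*(-43) = -5934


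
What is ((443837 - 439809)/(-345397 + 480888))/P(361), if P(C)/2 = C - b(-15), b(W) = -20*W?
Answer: 2014/8264951 ≈ 0.00024368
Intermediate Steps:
P(C) = -600 + 2*C (P(C) = 2*(C - (-20)*(-15)) = 2*(C - 1*300) = 2*(C - 300) = 2*(-300 + C) = -600 + 2*C)
((443837 - 439809)/(-345397 + 480888))/P(361) = ((443837 - 439809)/(-345397 + 480888))/(-600 + 2*361) = (4028/135491)/(-600 + 722) = (4028*(1/135491))/122 = (4028/135491)*(1/122) = 2014/8264951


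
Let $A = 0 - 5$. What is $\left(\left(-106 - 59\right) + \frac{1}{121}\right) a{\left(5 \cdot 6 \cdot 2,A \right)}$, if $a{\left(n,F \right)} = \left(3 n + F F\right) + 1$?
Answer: $- \frac{4112584}{121} \approx -33988.0$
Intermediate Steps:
$A = -5$ ($A = 0 - 5 = -5$)
$a{\left(n,F \right)} = 1 + F^{2} + 3 n$ ($a{\left(n,F \right)} = \left(3 n + F^{2}\right) + 1 = \left(F^{2} + 3 n\right) + 1 = 1 + F^{2} + 3 n$)
$\left(\left(-106 - 59\right) + \frac{1}{121}\right) a{\left(5 \cdot 6 \cdot 2,A \right)} = \left(\left(-106 - 59\right) + \frac{1}{121}\right) \left(1 + \left(-5\right)^{2} + 3 \cdot 5 \cdot 6 \cdot 2\right) = \left(-165 + \frac{1}{121}\right) \left(1 + 25 + 3 \cdot 30 \cdot 2\right) = - \frac{19964 \left(1 + 25 + 3 \cdot 60\right)}{121} = - \frac{19964 \left(1 + 25 + 180\right)}{121} = \left(- \frac{19964}{121}\right) 206 = - \frac{4112584}{121}$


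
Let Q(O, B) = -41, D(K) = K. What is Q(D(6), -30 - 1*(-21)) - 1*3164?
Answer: -3205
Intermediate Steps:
Q(D(6), -30 - 1*(-21)) - 1*3164 = -41 - 1*3164 = -41 - 3164 = -3205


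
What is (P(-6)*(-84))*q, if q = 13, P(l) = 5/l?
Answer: 910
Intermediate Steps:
(P(-6)*(-84))*q = ((5/(-6))*(-84))*13 = ((5*(-⅙))*(-84))*13 = -⅚*(-84)*13 = 70*13 = 910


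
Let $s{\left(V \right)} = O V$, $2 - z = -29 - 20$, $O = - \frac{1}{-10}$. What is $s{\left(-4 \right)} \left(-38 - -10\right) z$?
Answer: $\frac{2856}{5} \approx 571.2$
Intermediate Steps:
$O = \frac{1}{10}$ ($O = \left(-1\right) \left(- \frac{1}{10}\right) = \frac{1}{10} \approx 0.1$)
$z = 51$ ($z = 2 - \left(-29 - 20\right) = 2 - -49 = 2 + 49 = 51$)
$s{\left(V \right)} = \frac{V}{10}$
$s{\left(-4 \right)} \left(-38 - -10\right) z = \frac{1}{10} \left(-4\right) \left(-38 - -10\right) 51 = - \frac{2 \left(-38 + 10\right)}{5} \cdot 51 = \left(- \frac{2}{5}\right) \left(-28\right) 51 = \frac{56}{5} \cdot 51 = \frac{2856}{5}$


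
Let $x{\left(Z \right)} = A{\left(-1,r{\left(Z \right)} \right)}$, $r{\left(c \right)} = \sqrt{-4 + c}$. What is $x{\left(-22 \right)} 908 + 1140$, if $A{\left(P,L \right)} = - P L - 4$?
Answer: $-2492 + 908 i \sqrt{26} \approx -2492.0 + 4629.9 i$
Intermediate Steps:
$A{\left(P,L \right)} = -4 - L P$ ($A{\left(P,L \right)} = - L P - 4 = -4 - L P$)
$x{\left(Z \right)} = -4 + \sqrt{-4 + Z}$ ($x{\left(Z \right)} = -4 - \sqrt{-4 + Z} \left(-1\right) = -4 + \sqrt{-4 + Z}$)
$x{\left(-22 \right)} 908 + 1140 = \left(-4 + \sqrt{-4 - 22}\right) 908 + 1140 = \left(-4 + \sqrt{-26}\right) 908 + 1140 = \left(-4 + i \sqrt{26}\right) 908 + 1140 = \left(-3632 + 908 i \sqrt{26}\right) + 1140 = -2492 + 908 i \sqrt{26}$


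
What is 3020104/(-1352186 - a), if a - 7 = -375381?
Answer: -755026/244203 ≈ -3.0918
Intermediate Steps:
a = -375374 (a = 7 - 375381 = -375374)
3020104/(-1352186 - a) = 3020104/(-1352186 - 1*(-375374)) = 3020104/(-1352186 + 375374) = 3020104/(-976812) = 3020104*(-1/976812) = -755026/244203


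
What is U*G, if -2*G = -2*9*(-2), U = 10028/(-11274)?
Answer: 30084/1879 ≈ 16.011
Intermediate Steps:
U = -5014/5637 (U = 10028*(-1/11274) = -5014/5637 ≈ -0.88948)
G = -18 (G = -(-2*9)*(-2)/2 = -(-9)*(-2) = -½*36 = -18)
U*G = -5014/5637*(-18) = 30084/1879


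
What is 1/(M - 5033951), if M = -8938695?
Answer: -1/13972646 ≈ -7.1568e-8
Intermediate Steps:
1/(M - 5033951) = 1/(-8938695 - 5033951) = 1/(-13972646) = -1/13972646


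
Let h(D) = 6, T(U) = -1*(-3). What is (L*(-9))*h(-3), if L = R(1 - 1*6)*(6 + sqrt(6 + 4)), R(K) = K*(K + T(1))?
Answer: -3240 - 540*sqrt(10) ≈ -4947.6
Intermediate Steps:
T(U) = 3
R(K) = K*(3 + K) (R(K) = K*(K + 3) = K*(3 + K))
L = 60 + 10*sqrt(10) (L = ((1 - 1*6)*(3 + (1 - 1*6)))*(6 + sqrt(6 + 4)) = ((1 - 6)*(3 + (1 - 6)))*(6 + sqrt(10)) = (-5*(3 - 5))*(6 + sqrt(10)) = (-5*(-2))*(6 + sqrt(10)) = 10*(6 + sqrt(10)) = 60 + 10*sqrt(10) ≈ 91.623)
(L*(-9))*h(-3) = ((60 + 10*sqrt(10))*(-9))*6 = (-540 - 90*sqrt(10))*6 = -3240 - 540*sqrt(10)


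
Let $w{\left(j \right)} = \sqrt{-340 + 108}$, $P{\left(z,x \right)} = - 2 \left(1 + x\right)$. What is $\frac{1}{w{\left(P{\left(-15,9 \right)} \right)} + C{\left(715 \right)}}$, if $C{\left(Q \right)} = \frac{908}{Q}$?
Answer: $\frac{162305}{29857166} - \frac{511225 i \sqrt{58}}{59714332} \approx 0.005436 - 0.0652 i$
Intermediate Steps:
$P{\left(z,x \right)} = -2 - 2 x$
$w{\left(j \right)} = 2 i \sqrt{58}$ ($w{\left(j \right)} = \sqrt{-232} = 2 i \sqrt{58}$)
$\frac{1}{w{\left(P{\left(-15,9 \right)} \right)} + C{\left(715 \right)}} = \frac{1}{2 i \sqrt{58} + \frac{908}{715}} = \frac{1}{\frac{908}{715} + 2 i \sqrt{58}}$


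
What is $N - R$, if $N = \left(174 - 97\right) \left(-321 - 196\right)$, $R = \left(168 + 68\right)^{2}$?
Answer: $-95505$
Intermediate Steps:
$R = 55696$ ($R = 236^{2} = 55696$)
$N = -39809$ ($N = 77 \left(-517\right) = -39809$)
$N - R = -39809 - 55696 = -95505$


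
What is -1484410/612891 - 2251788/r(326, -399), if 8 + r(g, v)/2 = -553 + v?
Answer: 114770877659/98062560 ≈ 1170.4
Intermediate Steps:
r(g, v) = -1122 + 2*v (r(g, v) = -16 + 2*(-553 + v) = -16 + (-1106 + 2*v) = -1122 + 2*v)
-1484410/612891 - 2251788/r(326, -399) = -1484410/612891 - 2251788/(-1122 + 2*(-399)) = -1484410*1/612891 - 2251788/(-1122 - 798) = -1484410/612891 - 2251788/(-1920) = -1484410/612891 - 2251788*(-1/1920) = -1484410/612891 + 187649/160 = 114770877659/98062560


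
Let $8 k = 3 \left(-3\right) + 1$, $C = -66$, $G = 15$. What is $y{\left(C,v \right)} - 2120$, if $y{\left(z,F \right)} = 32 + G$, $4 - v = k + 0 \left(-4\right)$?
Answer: $-2073$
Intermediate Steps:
$k = -1$ ($k = \frac{3 \left(-3\right) + 1}{8} = \frac{-9 + 1}{8} = \frac{1}{8} \left(-8\right) = -1$)
$v = 5$ ($v = 4 - \left(-1 + 0 \left(-4\right)\right) = 4 - \left(-1 + 0\right) = 4 - -1 = 4 + 1 = 5$)
$y{\left(z,F \right)} = 47$ ($y{\left(z,F \right)} = 32 + 15 = 47$)
$y{\left(C,v \right)} - 2120 = 47 - 2120 = -2073$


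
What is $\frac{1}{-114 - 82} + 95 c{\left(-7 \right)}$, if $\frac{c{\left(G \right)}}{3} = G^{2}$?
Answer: $\frac{2737139}{196} \approx 13965.0$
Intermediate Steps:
$c{\left(G \right)} = 3 G^{2}$
$\frac{1}{-114 - 82} + 95 c{\left(-7 \right)} = \frac{1}{-114 - 82} + 95 \cdot 3 \left(-7\right)^{2} = \frac{1}{-196} + 95 \cdot 3 \cdot 49 = - \frac{1}{196} + 95 \cdot 147 = - \frac{1}{196} + 13965 = \frac{2737139}{196}$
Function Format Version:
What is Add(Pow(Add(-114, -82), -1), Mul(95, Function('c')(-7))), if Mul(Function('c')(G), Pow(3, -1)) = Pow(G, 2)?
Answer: Rational(2737139, 196) ≈ 13965.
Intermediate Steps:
Function('c')(G) = Mul(3, Pow(G, 2))
Add(Pow(Add(-114, -82), -1), Mul(95, Function('c')(-7))) = Add(Pow(Add(-114, -82), -1), Mul(95, Mul(3, Pow(-7, 2)))) = Add(Pow(-196, -1), Mul(95, Mul(3, 49))) = Add(Rational(-1, 196), Mul(95, 147)) = Add(Rational(-1, 196), 13965) = Rational(2737139, 196)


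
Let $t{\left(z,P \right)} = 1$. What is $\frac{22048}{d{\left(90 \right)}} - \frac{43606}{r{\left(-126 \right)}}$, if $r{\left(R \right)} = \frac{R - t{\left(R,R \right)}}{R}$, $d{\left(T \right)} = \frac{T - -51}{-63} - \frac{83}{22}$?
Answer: $- \frac{16551470964}{352679} \approx -46931.0$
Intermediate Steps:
$d{\left(T \right)} = - \frac{2117}{462} - \frac{T}{63}$ ($d{\left(T \right)} = \left(T + 51\right) \left(- \frac{1}{63}\right) - \frac{83}{22} = \left(51 + T\right) \left(- \frac{1}{63}\right) - \frac{83}{22} = \left(- \frac{17}{21} - \frac{T}{63}\right) - \frac{83}{22} = - \frac{2117}{462} - \frac{T}{63}$)
$r{\left(R \right)} = \frac{-1 + R}{R}$ ($r{\left(R \right)} = \frac{R - 1}{R} = \frac{-1 + R}{R}$)
$\frac{22048}{d{\left(90 \right)}} - \frac{43606}{r{\left(-126 \right)}} = \frac{22048}{- \frac{2117}{462} - \frac{10}{7}} - \frac{43606}{\frac{1}{-126} \left(-1 - 126\right)} = \frac{22048}{- \frac{2117}{462} - \frac{10}{7}} - \frac{43606}{\left(- \frac{1}{126}\right) \left(-127\right)} = \frac{22048}{- \frac{2777}{462}} - \frac{43606}{\frac{127}{126}} = 22048 \left(- \frac{462}{2777}\right) - \frac{5494356}{127} = - \frac{10186176}{2777} - \frac{5494356}{127} = - \frac{16551470964}{352679}$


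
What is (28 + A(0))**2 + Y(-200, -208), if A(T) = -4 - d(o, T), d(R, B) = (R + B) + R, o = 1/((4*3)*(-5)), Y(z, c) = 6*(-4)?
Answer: 498241/900 ≈ 553.60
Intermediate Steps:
Y(z, c) = -24
o = -1/60 (o = 1/(12*(-5)) = 1/(-60) = -1/60 ≈ -0.016667)
d(R, B) = B + 2*R (d(R, B) = (B + R) + R = B + 2*R)
A(T) = -119/30 - T (A(T) = -4 - (T + 2*(-1/60)) = -4 - (T - 1/30) = -4 - (-1/30 + T) = -4 + (1/30 - T) = -119/30 - T)
(28 + A(0))**2 + Y(-200, -208) = (28 + (-119/30 - 1*0))**2 - 24 = (28 + (-119/30 + 0))**2 - 24 = (28 - 119/30)**2 - 24 = (721/30)**2 - 24 = 519841/900 - 24 = 498241/900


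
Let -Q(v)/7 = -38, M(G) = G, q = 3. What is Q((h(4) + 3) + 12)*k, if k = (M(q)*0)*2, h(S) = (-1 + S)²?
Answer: 0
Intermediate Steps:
k = 0 (k = (3*0)*2 = 0*2 = 0)
Q(v) = 266 (Q(v) = -7*(-38) = 266)
Q((h(4) + 3) + 12)*k = 266*0 = 0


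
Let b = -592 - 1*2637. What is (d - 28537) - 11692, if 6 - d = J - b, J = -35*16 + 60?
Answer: -42952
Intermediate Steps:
b = -3229 (b = -592 - 2637 = -3229)
J = -500 (J = -560 + 60 = -500)
d = -2723 (d = 6 - (-500 - 1*(-3229)) = 6 - (-500 + 3229) = 6 - 1*2729 = 6 - 2729 = -2723)
(d - 28537) - 11692 = (-2723 - 28537) - 11692 = -31260 - 11692 = -42952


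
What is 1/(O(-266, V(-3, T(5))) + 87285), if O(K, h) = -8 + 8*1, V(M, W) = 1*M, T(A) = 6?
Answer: 1/87285 ≈ 1.1457e-5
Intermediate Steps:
V(M, W) = M
O(K, h) = 0 (O(K, h) = -8 + 8 = 0)
1/(O(-266, V(-3, T(5))) + 87285) = 1/(0 + 87285) = 1/87285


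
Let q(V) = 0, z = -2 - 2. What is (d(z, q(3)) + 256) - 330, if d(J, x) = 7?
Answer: -67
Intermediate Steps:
z = -4
(d(z, q(3)) + 256) - 330 = (7 + 256) - 330 = 263 - 330 = -67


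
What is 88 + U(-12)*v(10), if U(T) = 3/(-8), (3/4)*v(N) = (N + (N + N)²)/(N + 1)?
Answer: 763/11 ≈ 69.364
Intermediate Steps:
v(N) = 4*(N + 4*N²)/(3*(1 + N)) (v(N) = 4*((N + (N + N)²)/(N + 1))/3 = 4*((N + (2*N)²)/(1 + N))/3 = 4*((N + 4*N²)/(1 + N))/3 = 4*(N + 4*N²)/(3*(1 + N)))
U(T) = -3/8 (U(T) = 3*(-⅛) = -3/8)
88 + U(-12)*v(10) = 88 - 10*(1 + 4*10)/(2*(1 + 10)) = 88 - 10*(1 + 40)/(2*11) = 88 - 10*41/(2*11) = 88 - 3/8*1640/33 = 88 - 205/11 = 763/11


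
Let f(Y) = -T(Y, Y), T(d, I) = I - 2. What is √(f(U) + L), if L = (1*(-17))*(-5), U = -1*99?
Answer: √186 ≈ 13.638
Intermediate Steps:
T(d, I) = -2 + I
U = -99
f(Y) = 2 - Y (f(Y) = -(-2 + Y) = 2 - Y)
L = 85 (L = -17*(-5) = 85)
√(f(U) + L) = √((2 - 1*(-99)) + 85) = √((2 + 99) + 85) = √(101 + 85) = √186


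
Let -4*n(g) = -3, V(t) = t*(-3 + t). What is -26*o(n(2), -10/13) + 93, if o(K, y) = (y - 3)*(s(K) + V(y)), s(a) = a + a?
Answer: 88580/169 ≈ 524.14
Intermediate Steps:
s(a) = 2*a
n(g) = ¾ (n(g) = -¼*(-3) = ¾)
o(K, y) = (-3 + y)*(2*K + y*(-3 + y)) (o(K, y) = (y - 3)*(2*K + y*(-3 + y)) = (-3 + y)*(2*K + y*(-3 + y)))
-26*o(n(2), -10/13) + 93 = -26*((-10/13)³ - 6*¾ - 6*(-10/13)² + 9*(-10/13) + 2*(¾)*(-10/13)) + 93 = -26*((-10*1/13)³ - 9/2 - 6*(-10*1/13)² + 9*(-10*1/13) + 2*(¾)*(-10*1/13)) + 93 = -26*((-10/13)³ - 9/2 - 6*(-10/13)² + 9*(-10/13) + 2*(¾)*(-10/13)) + 93 = -26*(-1000/2197 - 9/2 - 6*100/169 - 90/13 - 15/13) + 93 = -26*(-1000/2197 - 9/2 - 600/169 - 90/13 - 15/13) + 93 = -26*(-72863/4394) + 93 = 72863/169 + 93 = 88580/169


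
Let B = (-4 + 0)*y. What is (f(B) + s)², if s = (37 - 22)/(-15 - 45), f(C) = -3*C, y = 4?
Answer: 36481/16 ≈ 2280.1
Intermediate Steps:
B = -16 (B = (-4 + 0)*4 = -4*4 = -16)
f(C) = -3*C
s = -¼ (s = 15/(-60) = 15*(-1/60) = -¼ ≈ -0.25000)
(f(B) + s)² = (-3*(-16) - ¼)² = (48 - ¼)² = (191/4)² = 36481/16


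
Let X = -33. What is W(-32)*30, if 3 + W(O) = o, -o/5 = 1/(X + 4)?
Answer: -2460/29 ≈ -84.828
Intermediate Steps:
o = 5/29 (o = -5/(-33 + 4) = -5/(-29) = -5*(-1/29) = 5/29 ≈ 0.17241)
W(O) = -82/29 (W(O) = -3 + 5/29 = -82/29)
W(-32)*30 = -82/29*30 = -2460/29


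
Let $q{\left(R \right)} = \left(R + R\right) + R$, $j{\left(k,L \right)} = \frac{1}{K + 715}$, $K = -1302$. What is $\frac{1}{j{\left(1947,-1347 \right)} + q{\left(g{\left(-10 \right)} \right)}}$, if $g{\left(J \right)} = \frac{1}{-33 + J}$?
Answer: $- \frac{25241}{1804} \approx -13.992$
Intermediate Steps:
$j{\left(k,L \right)} = - \frac{1}{587}$ ($j{\left(k,L \right)} = \frac{1}{-1302 + 715} = \frac{1}{-587} = - \frac{1}{587}$)
$q{\left(R \right)} = 3 R$ ($q{\left(R \right)} = 2 R + R = 3 R$)
$\frac{1}{j{\left(1947,-1347 \right)} + q{\left(g{\left(-10 \right)} \right)}} = \frac{1}{- \frac{1}{587} + \frac{3}{-33 - 10}} = \frac{1}{- \frac{1}{587} + \frac{3}{-43}} = \frac{1}{- \frac{1}{587} + 3 \left(- \frac{1}{43}\right)} = \frac{1}{- \frac{1}{587} - \frac{3}{43}} = \frac{1}{- \frac{1804}{25241}} = - \frac{25241}{1804}$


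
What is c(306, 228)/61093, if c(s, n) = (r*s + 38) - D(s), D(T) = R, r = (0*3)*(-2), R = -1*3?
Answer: 41/61093 ≈ 0.00067111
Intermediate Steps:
R = -3
r = 0 (r = 0*(-2) = 0)
D(T) = -3
c(s, n) = 41 (c(s, n) = (0*s + 38) - 1*(-3) = (0 + 38) + 3 = 38 + 3 = 41)
c(306, 228)/61093 = 41/61093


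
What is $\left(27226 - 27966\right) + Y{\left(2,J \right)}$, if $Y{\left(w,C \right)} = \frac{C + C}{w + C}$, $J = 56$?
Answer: $- \frac{21404}{29} \approx -738.07$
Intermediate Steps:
$Y{\left(w,C \right)} = \frac{2 C}{C + w}$
$\left(27226 - 27966\right) + Y{\left(2,J \right)} = \left(27226 - 27966\right) + 2 \cdot 56 \frac{1}{56 + 2} = -740 + 2 \cdot 56 \cdot \frac{1}{58} = -740 + \frac{56}{29} = - \frac{21404}{29}$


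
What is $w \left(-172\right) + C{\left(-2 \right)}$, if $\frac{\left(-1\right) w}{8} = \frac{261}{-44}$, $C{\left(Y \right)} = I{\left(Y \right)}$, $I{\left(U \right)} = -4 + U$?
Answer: $- \frac{89850}{11} \approx -8168.2$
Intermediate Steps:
$C{\left(Y \right)} = -4 + Y$
$w = \frac{522}{11}$ ($w = - 8 \frac{261}{-44} = - 8 \cdot 261 \left(- \frac{1}{44}\right) = \left(-8\right) \left(- \frac{261}{44}\right) = \frac{522}{11} \approx 47.455$)
$w \left(-172\right) + C{\left(-2 \right)} = \frac{522}{11} \left(-172\right) - 6 = - \frac{89784}{11} - 6 = - \frac{89850}{11}$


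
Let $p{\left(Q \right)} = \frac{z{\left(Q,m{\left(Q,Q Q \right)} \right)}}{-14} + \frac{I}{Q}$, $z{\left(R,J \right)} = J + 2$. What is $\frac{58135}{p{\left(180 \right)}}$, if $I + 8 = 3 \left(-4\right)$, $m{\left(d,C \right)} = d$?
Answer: $- \frac{523215}{118} \approx -4434.0$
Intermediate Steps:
$I = -20$ ($I = -8 + 3 \left(-4\right) = -8 - 12 = -20$)
$z{\left(R,J \right)} = 2 + J$
$p{\left(Q \right)} = - \frac{1}{7} - \frac{20}{Q} - \frac{Q}{14}$ ($p{\left(Q \right)} = \frac{2 + Q}{-14} - \frac{20}{Q} = \left(2 + Q\right) \left(- \frac{1}{14}\right) - \frac{20}{Q} = \left(- \frac{1}{7} - \frac{Q}{14}\right) - \frac{20}{Q} = - \frac{1}{7} - \frac{20}{Q} - \frac{Q}{14}$)
$\frac{58135}{p{\left(180 \right)}} = \frac{58135}{\frac{1}{14} \cdot \frac{1}{180} \left(-280 + 180 \left(-2 - 180\right)\right)} = \frac{58135}{\frac{1}{14} \cdot \frac{1}{180} \left(-280 + 180 \left(-182\right)\right)} = \frac{58135}{\frac{1}{14} \cdot \frac{1}{180} \left(-280 - 32760\right)} = \frac{58135}{\frac{1}{14} \cdot \frac{1}{180} \left(-33040\right)} = \frac{58135}{- \frac{118}{9}} = 58135 \left(- \frac{9}{118}\right) = - \frac{523215}{118}$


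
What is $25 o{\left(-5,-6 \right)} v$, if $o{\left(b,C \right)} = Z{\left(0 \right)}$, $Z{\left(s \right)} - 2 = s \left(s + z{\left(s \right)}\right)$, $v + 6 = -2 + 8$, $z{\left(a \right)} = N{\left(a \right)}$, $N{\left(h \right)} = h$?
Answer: $0$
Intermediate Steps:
$z{\left(a \right)} = a$
$v = 0$ ($v = -6 + \left(-2 + 8\right) = -6 + 6 = 0$)
$Z{\left(s \right)} = 2 + 2 s^{2}$ ($Z{\left(s \right)} = 2 + s \left(s + s\right) = 2 + s 2 s = 2 + 2 s^{2}$)
$o{\left(b,C \right)} = 2$ ($o{\left(b,C \right)} = 2 + 2 \cdot 0^{2} = 2 + 2 \cdot 0 = 2 + 0 = 2$)
$25 o{\left(-5,-6 \right)} v = 25 \cdot 2 \cdot 0 = 50 \cdot 0 = 0$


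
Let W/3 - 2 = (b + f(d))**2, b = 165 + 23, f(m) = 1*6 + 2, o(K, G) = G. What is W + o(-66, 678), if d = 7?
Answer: 115932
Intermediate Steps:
f(m) = 8 (f(m) = 6 + 2 = 8)
b = 188
W = 115254 (W = 6 + 3*(188 + 8)**2 = 6 + 3*196**2 = 6 + 3*38416 = 6 + 115248 = 115254)
W + o(-66, 678) = 115254 + 678 = 115932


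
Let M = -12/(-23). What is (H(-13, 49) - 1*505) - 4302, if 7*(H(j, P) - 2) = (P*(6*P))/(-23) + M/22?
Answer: -8668115/1771 ≈ -4894.5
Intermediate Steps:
M = 12/23 (M = -12*(-1/23) = 12/23 ≈ 0.52174)
H(j, P) = 3548/1771 - 6*P²/161 (H(j, P) = 2 + ((P*(6*P))/(-23) + (12/23)/22)/7 = 2 + ((6*P²)*(-1/23) + (12/23)*(1/22))/7 = 2 + (-6*P²/23 + 6/253)/7 = 2 + (6/253 - 6*P²/23)/7 = 2 + (6/1771 - 6*P²/161) = 3548/1771 - 6*P²/161)
(H(-13, 49) - 1*505) - 4302 = ((3548/1771 - 6/161*49²) - 1*505) - 4302 = ((3548/1771 - 6/161*2401) - 505) - 4302 = ((3548/1771 - 2058/23) - 505) - 4302 = (-154918/1771 - 505) - 4302 = -1049273/1771 - 4302 = -8668115/1771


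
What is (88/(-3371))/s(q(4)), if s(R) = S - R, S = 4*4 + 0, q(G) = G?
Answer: -22/10113 ≈ -0.0021754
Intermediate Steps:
S = 16 (S = 16 + 0 = 16)
s(R) = 16 - R
(88/(-3371))/s(q(4)) = (88/(-3371))/(16 - 1*4) = (88*(-1/3371))/(16 - 4) = -88/3371/12 = -88/3371*1/12 = -22/10113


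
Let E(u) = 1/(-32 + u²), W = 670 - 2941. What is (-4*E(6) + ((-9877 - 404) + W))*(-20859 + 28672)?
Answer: -98076589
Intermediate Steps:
W = -2271
(-4*E(6) + ((-9877 - 404) + W))*(-20859 + 28672) = (-4/(-32 + 6²) + ((-9877 - 404) - 2271))*(-20859 + 28672) = (-4/(-32 + 36) + (-10281 - 2271))*7813 = (-4/4 - 12552)*7813 = (-4*¼ - 12552)*7813 = (-1 - 12552)*7813 = -12553*7813 = -98076589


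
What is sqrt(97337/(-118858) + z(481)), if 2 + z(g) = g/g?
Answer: I*sqrt(25696505310)/118858 ≈ 1.3487*I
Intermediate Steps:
z(g) = -1 (z(g) = -2 + g/g = -2 + 1 = -1)
sqrt(97337/(-118858) + z(481)) = sqrt(97337/(-118858) - 1) = sqrt(97337*(-1/118858) - 1) = sqrt(-97337/118858 - 1) = sqrt(-216195/118858) = I*sqrt(25696505310)/118858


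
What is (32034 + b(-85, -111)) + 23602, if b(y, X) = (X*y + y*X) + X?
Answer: 74395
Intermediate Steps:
b(y, X) = X + 2*X*y (b(y, X) = (X*y + X*y) + X = 2*X*y + X = X + 2*X*y)
(32034 + b(-85, -111)) + 23602 = (32034 - 111*(1 + 2*(-85))) + 23602 = (32034 - 111*(1 - 170)) + 23602 = (32034 - 111*(-169)) + 23602 = (32034 + 18759) + 23602 = 50793 + 23602 = 74395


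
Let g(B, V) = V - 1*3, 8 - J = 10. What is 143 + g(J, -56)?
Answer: 84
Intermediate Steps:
J = -2 (J = 8 - 1*10 = 8 - 10 = -2)
g(B, V) = -3 + V (g(B, V) = V - 3 = -3 + V)
143 + g(J, -56) = 143 + (-3 - 56) = 143 - 59 = 84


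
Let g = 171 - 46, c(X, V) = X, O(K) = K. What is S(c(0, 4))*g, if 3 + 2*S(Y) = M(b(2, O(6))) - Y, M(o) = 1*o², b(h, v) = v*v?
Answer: 161625/2 ≈ 80813.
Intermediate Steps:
b(h, v) = v²
M(o) = o²
S(Y) = 1293/2 - Y/2 (S(Y) = -3/2 + ((6²)² - Y)/2 = -3/2 + (36² - Y)/2 = -3/2 + (1296 - Y)/2 = -3/2 + (648 - Y/2) = 1293/2 - Y/2)
g = 125
S(c(0, 4))*g = (1293/2 - ½*0)*125 = (1293/2 + 0)*125 = (1293/2)*125 = 161625/2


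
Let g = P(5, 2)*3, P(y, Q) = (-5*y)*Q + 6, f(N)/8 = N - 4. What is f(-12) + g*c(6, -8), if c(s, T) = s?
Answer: -920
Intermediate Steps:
f(N) = -32 + 8*N (f(N) = 8*(N - 4) = 8*(-4 + N) = -32 + 8*N)
P(y, Q) = 6 - 5*Q*y (P(y, Q) = -5*Q*y + 6 = 6 - 5*Q*y)
g = -132 (g = (6 - 5*2*5)*3 = (6 - 50)*3 = -44*3 = -132)
f(-12) + g*c(6, -8) = (-32 + 8*(-12)) - 132*6 = (-32 - 96) - 792 = -128 - 792 = -920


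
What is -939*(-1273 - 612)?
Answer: 1770015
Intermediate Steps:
-939*(-1273 - 612) = -939*(-1885) = 1770015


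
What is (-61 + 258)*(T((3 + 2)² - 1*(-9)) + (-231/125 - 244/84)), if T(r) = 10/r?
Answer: -39196499/44625 ≈ -878.35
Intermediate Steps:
(-61 + 258)*(T((3 + 2)² - 1*(-9)) + (-231/125 - 244/84)) = (-61 + 258)*(10/((3 + 2)² - 1*(-9)) + (-231/125 - 244/84)) = 197*(10/(5² + 9) + (-231*1/125 - 244*1/84)) = 197*(10/(25 + 9) + (-231/125 - 61/21)) = 197*(10/34 - 12476/2625) = 197*(10*(1/34) - 12476/2625) = 197*(5/17 - 12476/2625) = 197*(-198967/44625) = -39196499/44625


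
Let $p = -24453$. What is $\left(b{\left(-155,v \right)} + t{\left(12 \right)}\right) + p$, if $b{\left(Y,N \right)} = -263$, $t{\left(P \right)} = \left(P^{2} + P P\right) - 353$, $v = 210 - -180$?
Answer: $-24781$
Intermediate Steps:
$v = 390$ ($v = 210 + 180 = 390$)
$t{\left(P \right)} = -353 + 2 P^{2}$ ($t{\left(P \right)} = \left(P^{2} + P^{2}\right) - 353 = 2 P^{2} - 353 = -353 + 2 P^{2}$)
$\left(b{\left(-155,v \right)} + t{\left(12 \right)}\right) + p = \left(-263 - \left(353 - 2 \cdot 12^{2}\right)\right) - 24453 = \left(-263 + \left(-353 + 2 \cdot 144\right)\right) - 24453 = \left(-263 + \left(-353 + 288\right)\right) - 24453 = \left(-263 - 65\right) - 24453 = -328 - 24453 = -24781$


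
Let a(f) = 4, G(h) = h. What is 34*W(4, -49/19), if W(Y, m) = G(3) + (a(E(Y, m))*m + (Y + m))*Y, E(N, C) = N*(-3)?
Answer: -21046/19 ≈ -1107.7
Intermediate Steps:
E(N, C) = -3*N
W(Y, m) = 3 + Y*(Y + 5*m) (W(Y, m) = 3 + (4*m + (Y + m))*Y = 3 + (Y + 5*m)*Y = 3 + Y*(Y + 5*m))
34*W(4, -49/19) = 34*(3 + 4² + 5*4*(-49/19)) = 34*(3 + 16 + 5*4*(-49*1/19)) = 34*(3 + 16 + 5*4*(-49/19)) = 34*(3 + 16 - 980/19) = 34*(-619/19) = -21046/19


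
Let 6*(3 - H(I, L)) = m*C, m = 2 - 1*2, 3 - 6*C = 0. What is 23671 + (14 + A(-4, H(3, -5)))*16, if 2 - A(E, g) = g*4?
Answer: 23735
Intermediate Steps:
C = 1/2 (C = 1/2 - 1/6*0 = 1/2 + 0 = 1/2 ≈ 0.50000)
m = 0 (m = 2 - 2 = 0)
H(I, L) = 3 (H(I, L) = 3 - 0/2 = 3 - 1/6*0 = 3 + 0 = 3)
A(E, g) = 2 - 4*g (A(E, g) = 2 - g*4 = 2 - 4*g)
23671 + (14 + A(-4, H(3, -5)))*16 = 23671 + (14 + (2 - 4*3))*16 = 23671 + (14 + (2 - 12))*16 = 23671 + (14 - 10)*16 = 23671 + 4*16 = 23671 + 64 = 23735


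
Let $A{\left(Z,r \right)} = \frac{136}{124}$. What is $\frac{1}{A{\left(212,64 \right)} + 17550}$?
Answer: $\frac{31}{544084} \approx 5.6977 \cdot 10^{-5}$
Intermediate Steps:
$A{\left(Z,r \right)} = \frac{34}{31}$ ($A{\left(Z,r \right)} = 136 \cdot \frac{1}{124} = \frac{34}{31}$)
$\frac{1}{A{\left(212,64 \right)} + 17550} = \frac{1}{\frac{34}{31} + 17550} = \frac{1}{\frac{544084}{31}} = \frac{31}{544084}$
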